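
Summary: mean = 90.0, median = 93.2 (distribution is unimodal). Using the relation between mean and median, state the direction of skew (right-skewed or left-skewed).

left-skewed

mean − median = 90.0 − 93.2 = -3.2
mean < median ⇒ the longer tail is on the left ⇒ left-skewed (negatively skewed).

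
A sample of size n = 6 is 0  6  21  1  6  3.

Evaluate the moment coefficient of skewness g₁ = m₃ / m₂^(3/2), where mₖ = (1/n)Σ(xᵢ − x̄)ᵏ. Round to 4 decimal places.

x̄ = (0 + 6 + 21 + 1 + 6 + 3) / 6 = 6.1667
deviations (xᵢ − x̄): -6.1667, -0.1667, 14.8333, -5.1667, -0.1667, -3.1667
Σ(xᵢ − x̄)² = 294.8333 ⇒ m₂ = 294.8333/6 = 49.13889
Σ(xᵢ − x̄)³ = 2859.5556 ⇒ m₃ = 2859.5556/6 = 476.59259
m₂^(3/2) = 49.13889^(1.5) = 344.45937
g₁ = m₃ / m₂^(3/2) = 476.59259 / 344.45937 ≈ 1.3836

1.3836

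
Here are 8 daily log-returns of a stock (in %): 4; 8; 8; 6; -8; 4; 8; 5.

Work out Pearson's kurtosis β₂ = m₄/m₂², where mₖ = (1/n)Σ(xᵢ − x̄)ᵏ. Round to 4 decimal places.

x̄ = 4.3750
Σ(xᵢ − x̄)² = 195.8750 ⇒ m₂ = 24.48438
Σ(xᵢ − x̄)⁴ = 23977.2441 ⇒ m₄ = 2997.15552
m₂² = 599.48462
β₂ = m₄/m₂² = 2997.15552 / 599.48462 ≈ 4.9996

4.9996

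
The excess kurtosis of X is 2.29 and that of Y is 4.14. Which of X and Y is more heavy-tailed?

Y

Higher excess kurtosis ⇒ heavier tails relative to the normal distribution.
2.29 vs 4.14: the larger is 4.14, so Y has heavier tails.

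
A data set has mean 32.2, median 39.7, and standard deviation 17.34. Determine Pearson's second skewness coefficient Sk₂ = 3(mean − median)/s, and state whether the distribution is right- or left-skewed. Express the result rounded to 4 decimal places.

Sk₂ = 3(32.2 − 39.7) / 17.34 = 3 × -7.5000 / 17.34
    = -22.5000 / 17.34 ≈ -1.2976
Sk₂ < 0 ⇒ mean < median ⇒ left-skewed (negative skew).

-1.2976, left-skewed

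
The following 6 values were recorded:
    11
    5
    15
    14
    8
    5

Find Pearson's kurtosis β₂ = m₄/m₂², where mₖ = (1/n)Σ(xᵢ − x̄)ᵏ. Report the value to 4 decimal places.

1.4003

x̄ = 9.6667
Σ(xᵢ − x̄)² = 95.3333 ⇒ m₂ = 15.88889
Σ(xᵢ − x̄)⁴ = 2121.1111 ⇒ m₄ = 353.51852
m₂² = 252.45679
β₂ = m₄/m₂² = 353.51852 / 252.45679 ≈ 1.4003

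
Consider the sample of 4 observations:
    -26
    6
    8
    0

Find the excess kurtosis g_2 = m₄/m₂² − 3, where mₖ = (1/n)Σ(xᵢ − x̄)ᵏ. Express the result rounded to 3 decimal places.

-0.800

x̄ = -3.0000
Σ(xᵢ − x̄)² = 740.0000 ⇒ m₂ = 185.00000
Σ(xᵢ − x̄)⁴ = 301124.0000 ⇒ m₄ = 75281.00000
m₂² = 34225.00000
g_2 = m₄/m₂² − 3 = 2.19959 − 3 ≈ -0.800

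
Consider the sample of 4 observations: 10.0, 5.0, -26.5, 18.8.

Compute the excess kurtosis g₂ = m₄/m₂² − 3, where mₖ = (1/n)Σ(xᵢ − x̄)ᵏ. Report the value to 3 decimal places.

-0.853

x̄ = 1.8250
Σ(xᵢ − x̄)² = 1167.3675 ⇒ m₂ = 291.84188
Σ(xᵢ − x̄)⁴ = 731293.0500 ⇒ m₄ = 182823.26251
m₂² = 85171.68000
g₂ = m₄/m₂² − 3 = 2.14653 − 3 ≈ -0.853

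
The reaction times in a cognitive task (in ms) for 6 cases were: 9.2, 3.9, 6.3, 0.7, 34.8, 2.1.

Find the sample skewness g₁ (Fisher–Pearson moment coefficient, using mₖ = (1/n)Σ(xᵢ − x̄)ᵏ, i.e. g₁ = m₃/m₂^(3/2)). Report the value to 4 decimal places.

1.5715

x̄ = (9.2 + 3.9 + 6.3 + 0.7 + 34.8 + 2.1) / 6 = 9.5000
deviations (xᵢ − x̄): -0.3000, -5.6000, -3.2000, -8.8000, 25.3000, -7.4000
Σ(xᵢ − x̄)² = 813.9800 ⇒ m₂ = 813.9800/6 = 135.66333
Σ(xᵢ − x̄)³ = 14899.1700 ⇒ m₃ = 14899.1700/6 = 2483.19500
m₂^(3/2) = 135.66333^(1.5) = 1580.13330
g₁ = m₃ / m₂^(3/2) = 2483.19500 / 1580.13330 ≈ 1.5715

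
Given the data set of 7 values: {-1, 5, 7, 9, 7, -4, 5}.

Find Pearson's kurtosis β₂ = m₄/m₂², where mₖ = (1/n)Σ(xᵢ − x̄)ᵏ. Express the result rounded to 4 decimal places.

x̄ = 4.0000
Σ(xᵢ − x̄)² = 134.0000 ⇒ m₂ = 19.14286
Σ(xᵢ − x̄)⁴ = 5510.0000 ⇒ m₄ = 787.14286
m₂² = 366.44898
β₂ = m₄/m₂² = 787.14286 / 366.44898 ≈ 2.1480

2.1480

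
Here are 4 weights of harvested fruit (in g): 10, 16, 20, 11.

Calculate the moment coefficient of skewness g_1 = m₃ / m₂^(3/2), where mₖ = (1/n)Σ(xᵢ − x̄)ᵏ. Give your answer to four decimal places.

0.3239

x̄ = (10 + 16 + 20 + 11) / 4 = 14.2500
deviations (xᵢ − x̄): -4.2500, 1.7500, 5.7500, -3.2500
Σ(xᵢ − x̄)² = 64.7500 ⇒ m₂ = 64.7500/4 = 16.18750
Σ(xᵢ − x̄)³ = 84.3750 ⇒ m₃ = 84.3750/4 = 21.09375
m₂^(3/2) = 16.18750^(1.5) = 65.12829
g_1 = m₃ / m₂^(3/2) = 21.09375 / 65.12829 ≈ 0.3239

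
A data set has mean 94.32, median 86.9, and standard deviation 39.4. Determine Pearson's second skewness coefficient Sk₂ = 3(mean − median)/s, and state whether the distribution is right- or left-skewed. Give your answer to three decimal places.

Sk₂ = 3(94.32 − 86.9) / 39.4 = 3 × 7.4200 / 39.4
    = 22.2600 / 39.4 ≈ 0.565
Sk₂ > 0 ⇒ mean > median ⇒ right-skewed (positive skew).

0.565, right-skewed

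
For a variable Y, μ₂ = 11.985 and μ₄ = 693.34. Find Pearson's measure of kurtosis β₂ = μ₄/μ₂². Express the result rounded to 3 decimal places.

4.827

μ₂² = 11.985² = 143.64022
μ₄/μ₂² = 693.34 / 143.64022 = 4.82692
β₂ ≈ 4.827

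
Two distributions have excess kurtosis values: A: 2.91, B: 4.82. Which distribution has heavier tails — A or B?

Higher excess kurtosis ⇒ heavier tails relative to the normal distribution.
2.91 vs 4.82: the larger is 4.82, so B has heavier tails.

B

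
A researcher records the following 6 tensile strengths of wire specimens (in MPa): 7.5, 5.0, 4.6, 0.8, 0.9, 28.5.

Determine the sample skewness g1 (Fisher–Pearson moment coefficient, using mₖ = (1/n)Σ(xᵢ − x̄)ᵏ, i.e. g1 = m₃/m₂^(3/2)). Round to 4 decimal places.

x̄ = (7.5 + 5.0 + 4.6 + 0.8 + 0.9 + 28.5) / 6 = 7.8833
deviations (xᵢ − x̄): -0.3833, -2.8833, -3.2833, -7.0833, -6.9833, 20.6167
Σ(xᵢ − x̄)² = 543.2283 ⇒ m₂ = 543.2283/6 = 90.53806
Σ(xᵢ − x̄)³ = 8007.6764 ⇒ m₃ = 8007.6764/6 = 1334.61274
m₂^(3/2) = 90.53806^(1.5) = 861.48307
g1 = m₃ / m₂^(3/2) = 1334.61274 / 861.48307 ≈ 1.5492

1.5492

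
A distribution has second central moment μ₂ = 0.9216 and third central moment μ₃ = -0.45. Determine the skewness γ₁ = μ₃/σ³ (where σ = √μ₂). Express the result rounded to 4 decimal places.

σ = √μ₂ = √0.9216 = 0.96000
σ³ = μ₂^(3/2) = 0.88474
γ₁ = μ₃/σ³ = -0.45 / 0.88474 ≈ -0.5086

-0.5086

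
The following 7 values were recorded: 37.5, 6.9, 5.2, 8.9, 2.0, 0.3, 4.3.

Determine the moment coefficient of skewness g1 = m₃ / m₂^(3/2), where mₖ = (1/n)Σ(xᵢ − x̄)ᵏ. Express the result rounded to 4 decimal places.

1.8273

x̄ = (37.5 + 6.9 + 5.2 + 8.9 + 2.0 + 0.3 + 4.3) / 7 = 9.3000
deviations (xᵢ − x̄): 28.2000, -2.4000, -4.1000, -0.4000, -7.3000, -9.0000, -5.0000
Σ(xᵢ − x̄)² = 977.2600 ⇒ m₂ = 977.2600/7 = 139.60857
Σ(xᵢ − x̄)³ = 21099.9420 ⇒ m₃ = 21099.9420/7 = 3014.27743
m₂^(3/2) = 139.60857^(1.5) = 1649.56003
g1 = m₃ / m₂^(3/2) = 3014.27743 / 1649.56003 ≈ 1.8273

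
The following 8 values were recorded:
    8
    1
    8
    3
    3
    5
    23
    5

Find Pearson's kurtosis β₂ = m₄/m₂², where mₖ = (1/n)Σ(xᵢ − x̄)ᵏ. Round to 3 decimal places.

x̄ = 7.0000
Σ(xᵢ − x̄)² = 334.0000 ⇒ m₂ = 41.75000
Σ(xᵢ − x̄)⁴ = 67378.0000 ⇒ m₄ = 8422.25000
m₂² = 1743.06250
β₂ = m₄/m₂² = 8422.25000 / 1743.06250 ≈ 4.832

4.832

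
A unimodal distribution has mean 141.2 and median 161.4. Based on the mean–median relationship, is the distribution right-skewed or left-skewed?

left-skewed

mean − median = 141.2 − 161.4 = -20.2
mean < median ⇒ the longer tail is on the left ⇒ left-skewed (negatively skewed).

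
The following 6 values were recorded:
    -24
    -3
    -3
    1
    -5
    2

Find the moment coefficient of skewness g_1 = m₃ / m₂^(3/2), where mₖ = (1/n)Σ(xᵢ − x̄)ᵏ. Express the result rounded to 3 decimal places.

-1.480

x̄ = (-24 - 3 - 3 + 1 - 5 + 2) / 6 = -5.3333
deviations (xᵢ − x̄): -18.6667, 2.3333, 2.3333, 6.3333, 0.3333, 7.3333
Σ(xᵢ − x̄)² = 453.3333 ⇒ m₂ = 453.3333/6 = 75.55556
Σ(xᵢ − x̄)³ = -5830.4444 ⇒ m₃ = -5830.4444/6 = -971.74074
m₂^(3/2) = 75.55556^(1.5) = 656.74928
g_1 = m₃ / m₂^(3/2) = -971.74074 / 656.74928 ≈ -1.480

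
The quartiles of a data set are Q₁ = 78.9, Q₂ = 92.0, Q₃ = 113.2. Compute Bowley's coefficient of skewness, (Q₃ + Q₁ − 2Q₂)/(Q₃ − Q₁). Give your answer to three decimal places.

numerator: Q₃ + Q₁ − 2Q₂ = 113.2 + 78.9 − 2×92.0 = 8.1000
denominator: Q₃ − Q₁ = 113.2 − 78.9 = 34.3000
Bowley skewness = 8.1000 / 34.3000 ≈ 0.236

0.236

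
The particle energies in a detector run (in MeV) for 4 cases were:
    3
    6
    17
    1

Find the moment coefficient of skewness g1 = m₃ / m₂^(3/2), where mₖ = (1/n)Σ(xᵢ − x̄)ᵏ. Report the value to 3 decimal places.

x̄ = (3 + 6 + 17 + 1) / 4 = 6.7500
deviations (xᵢ − x̄): -3.7500, -0.7500, 10.2500, -5.7500
Σ(xᵢ − x̄)² = 152.7500 ⇒ m₂ = 152.7500/4 = 38.18750
Σ(xᵢ − x̄)³ = 833.6250 ⇒ m₃ = 833.6250/4 = 208.40625
m₂^(3/2) = 38.18750^(1.5) = 235.98361
g1 = m₃ / m₂^(3/2) = 208.40625 / 235.98361 ≈ 0.883

0.883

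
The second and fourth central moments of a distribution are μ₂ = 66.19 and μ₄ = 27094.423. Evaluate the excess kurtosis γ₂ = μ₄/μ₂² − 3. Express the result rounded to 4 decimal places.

μ₂² = 66.19² = 4381.11610
μ₄/μ₂² = 27094.423 / 4381.11610 = 6.18437
γ₂ = 6.18437 − 3 ≈ 3.1844

3.1844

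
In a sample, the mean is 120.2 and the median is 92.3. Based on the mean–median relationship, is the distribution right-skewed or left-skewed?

mean − median = 120.2 − 92.3 = 27.9
mean > median ⇒ the longer tail is on the right ⇒ right-skewed (positively skewed).

right-skewed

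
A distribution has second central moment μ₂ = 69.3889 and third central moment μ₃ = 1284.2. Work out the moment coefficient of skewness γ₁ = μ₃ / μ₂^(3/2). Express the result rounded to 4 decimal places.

σ = √μ₂ = √69.3889 = 8.33000
σ³ = μ₂^(3/2) = 578.00954
γ₁ = μ₃/σ³ = 1284.2 / 578.00954 ≈ 2.2218

2.2218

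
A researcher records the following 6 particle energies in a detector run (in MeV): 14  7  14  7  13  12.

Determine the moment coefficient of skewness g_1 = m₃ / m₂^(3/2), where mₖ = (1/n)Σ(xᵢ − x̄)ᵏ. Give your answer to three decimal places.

-0.558

x̄ = (14 + 7 + 14 + 7 + 13 + 12) / 6 = 11.1667
deviations (xᵢ − x̄): 2.8333, -4.1667, 2.8333, -4.1667, 1.8333, 0.8333
Σ(xᵢ − x̄)² = 54.8333 ⇒ m₂ = 54.8333/6 = 9.13889
Σ(xᵢ − x̄)³ = -92.4444 ⇒ m₃ = -92.4444/6 = -15.40741
m₂^(3/2) = 9.13889^(1.5) = 27.62741
g_1 = m₃ / m₂^(3/2) = -15.40741 / 27.62741 ≈ -0.558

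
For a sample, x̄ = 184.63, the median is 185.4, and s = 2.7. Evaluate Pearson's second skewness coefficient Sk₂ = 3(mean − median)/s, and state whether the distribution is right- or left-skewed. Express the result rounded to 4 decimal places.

Sk₂ = 3(184.63 − 185.4) / 2.7 = 3 × -0.7700 / 2.7
    = -2.3100 / 2.7 ≈ -0.8556
Sk₂ < 0 ⇒ mean < median ⇒ left-skewed (negative skew).

-0.8556, left-skewed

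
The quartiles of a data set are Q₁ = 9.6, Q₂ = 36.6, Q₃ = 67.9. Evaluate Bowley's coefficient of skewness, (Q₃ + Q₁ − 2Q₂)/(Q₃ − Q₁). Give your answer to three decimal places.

numerator: Q₃ + Q₁ − 2Q₂ = 67.9 + 9.6 − 2×36.6 = 4.3000
denominator: Q₃ − Q₁ = 67.9 − 9.6 = 58.3000
Bowley skewness = 4.3000 / 58.3000 ≈ 0.074

0.074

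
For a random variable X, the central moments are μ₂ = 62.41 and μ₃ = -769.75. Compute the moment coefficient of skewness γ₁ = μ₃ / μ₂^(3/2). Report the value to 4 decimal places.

-1.5612

σ = √μ₂ = √62.41 = 7.90000
σ³ = μ₂^(3/2) = 493.03900
γ₁ = μ₃/σ³ = -769.75 / 493.03900 ≈ -1.5612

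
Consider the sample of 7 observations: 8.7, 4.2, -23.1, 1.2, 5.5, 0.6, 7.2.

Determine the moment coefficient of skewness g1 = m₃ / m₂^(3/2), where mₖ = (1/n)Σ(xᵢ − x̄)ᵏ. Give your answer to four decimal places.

-1.7350

x̄ = (8.7 + 4.2 - 23.1 + 1.2 + 5.5 + 0.6 + 7.2) / 7 = 0.6143
deviations (xᵢ − x̄): 8.0857, 3.5857, -23.7143, 0.5857, 4.8857, -0.0143, 6.5857
Σ(xᵢ − x̄)² = 708.1886 ⇒ m₂ = 708.1886/7 = 101.16980
Σ(xᵢ − x̄)³ = -12358.9460 ⇒ m₃ = -12358.9460/7 = -1765.56371
m₂^(3/2) = 101.16980^(1.5) = 1017.59816
g1 = m₃ / m₂^(3/2) = -1765.56371 / 1017.59816 ≈ -1.7350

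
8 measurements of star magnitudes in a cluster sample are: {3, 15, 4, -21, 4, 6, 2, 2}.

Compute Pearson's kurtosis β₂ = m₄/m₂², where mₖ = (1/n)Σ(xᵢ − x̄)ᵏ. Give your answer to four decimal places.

x̄ = 1.8750
Σ(xᵢ − x̄)² = 722.8750 ⇒ m₂ = 90.35938
Σ(xᵢ − x̄)⁴ = 303814.2754 ⇒ m₄ = 37976.78442
m₂² = 8164.81665
β₂ = m₄/m₂² = 37976.78442 / 8164.81665 ≈ 4.6513

4.6513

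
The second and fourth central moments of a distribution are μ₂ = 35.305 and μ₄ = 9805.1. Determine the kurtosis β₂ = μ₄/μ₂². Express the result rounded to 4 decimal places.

7.8665

μ₂² = 35.305² = 1246.44303
μ₄/μ₂² = 9805.1 / 1246.44303 = 7.86646
β₂ ≈ 7.8665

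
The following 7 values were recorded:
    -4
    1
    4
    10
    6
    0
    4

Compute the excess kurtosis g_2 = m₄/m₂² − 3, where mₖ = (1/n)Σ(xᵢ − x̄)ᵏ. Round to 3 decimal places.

-0.657

x̄ = 3.0000
Σ(xᵢ − x̄)² = 122.0000 ⇒ m₂ = 17.42857
Σ(xᵢ − x̄)⁴ = 4982.0000 ⇒ m₄ = 711.71429
m₂² = 303.75510
g_2 = m₄/m₂² − 3 = 2.34305 − 3 ≈ -0.657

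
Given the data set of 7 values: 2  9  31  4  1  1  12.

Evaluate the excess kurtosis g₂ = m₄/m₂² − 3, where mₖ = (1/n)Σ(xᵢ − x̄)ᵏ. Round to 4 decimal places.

0.8119

x̄ = 8.5714
Σ(xᵢ − x̄)² = 693.7143 ⇒ m₂ = 99.10204
Σ(xᵢ − x̄)⁴ = 262062.4956 ⇒ m₄ = 37437.49938
m₂² = 9821.21449
g₂ = m₄/m₂² − 3 = 3.81190 − 3 ≈ 0.8119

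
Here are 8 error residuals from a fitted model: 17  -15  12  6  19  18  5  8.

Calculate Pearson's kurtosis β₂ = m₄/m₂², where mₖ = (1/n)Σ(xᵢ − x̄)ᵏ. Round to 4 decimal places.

x̄ = 8.7500
Σ(xᵢ − x̄)² = 855.5000 ⇒ m₂ = 106.93750
Σ(xᵢ − x̄)⁴ = 341524.9063 ⇒ m₄ = 42690.61328
m₂² = 11435.62891
β₂ = m₄/m₂² = 42690.61328 / 11435.62891 ≈ 3.7331

3.7331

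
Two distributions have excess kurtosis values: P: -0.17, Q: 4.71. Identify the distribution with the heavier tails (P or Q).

Q

Higher excess kurtosis ⇒ heavier tails relative to the normal distribution.
-0.17 vs 4.71: the larger is 4.71, so Q has heavier tails. (Q is leptokurtic — heavier-than-normal tails; the other is platykurtic.)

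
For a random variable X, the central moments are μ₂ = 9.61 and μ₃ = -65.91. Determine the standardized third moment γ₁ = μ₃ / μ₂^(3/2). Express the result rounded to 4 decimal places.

-2.2124

σ = √μ₂ = √9.61 = 3.10000
σ³ = μ₂^(3/2) = 29.79100
γ₁ = μ₃/σ³ = -65.91 / 29.79100 ≈ -2.2124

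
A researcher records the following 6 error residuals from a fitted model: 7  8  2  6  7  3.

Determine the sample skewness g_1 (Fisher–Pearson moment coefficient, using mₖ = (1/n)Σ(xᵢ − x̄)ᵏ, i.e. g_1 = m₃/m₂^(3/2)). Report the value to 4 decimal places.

-0.5504

x̄ = (7 + 8 + 2 + 6 + 7 + 3) / 6 = 5.5000
deviations (xᵢ − x̄): 1.5000, 2.5000, -3.5000, 0.5000, 1.5000, -2.5000
Σ(xᵢ − x̄)² = 29.5000 ⇒ m₂ = 29.5000/6 = 4.91667
Σ(xᵢ − x̄)³ = -36.0000 ⇒ m₃ = -36.0000/6 = -6.00000
m₂^(3/2) = 4.91667^(1.5) = 10.90200
g_1 = m₃ / m₂^(3/2) = -6.00000 / 10.90200 ≈ -0.5504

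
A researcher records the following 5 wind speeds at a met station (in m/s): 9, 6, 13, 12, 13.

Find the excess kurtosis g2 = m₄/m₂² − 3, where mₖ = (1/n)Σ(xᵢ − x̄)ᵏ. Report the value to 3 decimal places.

-1.105

x̄ = 10.6000
Σ(xᵢ − x̄)² = 37.2000 ⇒ m₂ = 7.44000
Σ(xᵢ − x̄)⁴ = 524.4960 ⇒ m₄ = 104.89920
m₂² = 55.35360
g2 = m₄/m₂² − 3 = 1.89507 − 3 ≈ -1.105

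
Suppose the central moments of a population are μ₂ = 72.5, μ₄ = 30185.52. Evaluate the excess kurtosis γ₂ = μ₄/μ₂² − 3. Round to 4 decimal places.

2.7428

μ₂² = 72.5² = 5256.25000
μ₄/μ₂² = 30185.52 / 5256.25000 = 5.74279
γ₂ = 5.74279 − 3 ≈ 2.7428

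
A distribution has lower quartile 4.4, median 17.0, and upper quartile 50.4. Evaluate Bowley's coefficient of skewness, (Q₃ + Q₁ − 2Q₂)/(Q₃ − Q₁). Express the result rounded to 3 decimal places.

0.452

numerator: Q₃ + Q₁ − 2Q₂ = 50.4 + 4.4 − 2×17.0 = 20.8000
denominator: Q₃ − Q₁ = 50.4 − 4.4 = 46.0000
Bowley skewness = 20.8000 / 46.0000 ≈ 0.452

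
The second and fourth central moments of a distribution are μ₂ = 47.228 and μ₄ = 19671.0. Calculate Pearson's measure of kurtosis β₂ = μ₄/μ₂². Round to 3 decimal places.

8.819

μ₂² = 47.228² = 2230.48398
μ₄/μ₂² = 19671.0 / 2230.48398 = 8.81916
β₂ ≈ 8.819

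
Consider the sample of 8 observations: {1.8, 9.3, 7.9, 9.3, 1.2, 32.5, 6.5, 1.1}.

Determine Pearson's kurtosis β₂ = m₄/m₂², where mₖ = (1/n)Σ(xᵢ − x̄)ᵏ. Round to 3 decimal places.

x̄ = 8.7000
Σ(xᵢ − x̄)² = 734.2600 ⇒ m₂ = 91.78250
Σ(xᵢ − x̄)⁴ = 329645.3602 ⇒ m₄ = 41205.67002
m₂² = 8424.02731
β₂ = m₄/m₂² = 41205.67002 / 8424.02731 ≈ 4.891

4.891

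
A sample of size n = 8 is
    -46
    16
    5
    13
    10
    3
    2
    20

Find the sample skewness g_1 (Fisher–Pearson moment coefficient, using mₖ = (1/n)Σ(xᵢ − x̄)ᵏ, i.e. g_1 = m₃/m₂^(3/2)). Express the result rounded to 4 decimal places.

-1.8481

x̄ = (-46 + 16 + 5 + 13 + 10 + 3 + 2 + 20) / 8 = 2.8750
deviations (xᵢ − x̄): -48.8750, 13.1250, 2.1250, 10.1250, 7.1250, 0.1250, -0.8750, 17.1250
Σ(xᵢ − x̄)² = 3012.8750 ⇒ m₂ = 3012.8750/8 = 376.60938
Σ(xᵢ − x̄)³ = -108059.1563 ⇒ m₃ = -108059.1563/8 = -13507.39453
m₂^(3/2) = 376.60938^(1.5) = 7308.64201
g_1 = m₃ / m₂^(3/2) = -13507.39453 / 7308.64201 ≈ -1.8481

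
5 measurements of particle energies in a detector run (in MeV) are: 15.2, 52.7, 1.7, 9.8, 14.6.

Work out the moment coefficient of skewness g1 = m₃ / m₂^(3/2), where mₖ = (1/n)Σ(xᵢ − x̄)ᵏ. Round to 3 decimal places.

1.209

x̄ = (15.2 + 52.7 + 1.7 + 9.8 + 14.6) / 5 = 18.8000
deviations (xᵢ − x̄): -3.6000, 33.9000, -17.1000, -9.0000, -4.2000
Σ(xᵢ − x̄)² = 1553.2200 ⇒ m₂ = 1553.2200/5 = 310.64400
Σ(xᵢ − x̄)³ = 33108.2640 ⇒ m₃ = 33108.2640/5 = 6621.65280
m₂^(3/2) = 310.64400^(1.5) = 5475.13024
g1 = m₃ / m₂^(3/2) = 6621.65280 / 5475.13024 ≈ 1.209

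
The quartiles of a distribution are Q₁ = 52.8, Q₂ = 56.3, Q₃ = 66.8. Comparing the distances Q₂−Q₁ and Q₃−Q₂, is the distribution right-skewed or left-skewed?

Q₂ − Q₁ = 3.5;  Q₃ − Q₂ = 10.5
Q₃ − Q₂ > Q₂ − Q₁ ⇒ the upper half is more spread out ⇒ right-skewed.

right-skewed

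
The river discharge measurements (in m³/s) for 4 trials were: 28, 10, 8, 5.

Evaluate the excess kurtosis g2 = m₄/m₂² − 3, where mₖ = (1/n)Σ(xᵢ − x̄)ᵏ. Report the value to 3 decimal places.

-0.763

x̄ = 12.7500
Σ(xᵢ − x̄)² = 322.7500 ⇒ m₂ = 80.68750
Σ(xᵢ − x̄)⁴ = 58259.0781 ⇒ m₄ = 14564.76953
m₂² = 6510.47266
g2 = m₄/m₂² − 3 = 2.23713 − 3 ≈ -0.763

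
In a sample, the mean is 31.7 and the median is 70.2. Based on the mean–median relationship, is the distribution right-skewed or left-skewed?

left-skewed

mean − median = 31.7 − 70.2 = -38.5
mean < median ⇒ the longer tail is on the left ⇒ left-skewed (negatively skewed).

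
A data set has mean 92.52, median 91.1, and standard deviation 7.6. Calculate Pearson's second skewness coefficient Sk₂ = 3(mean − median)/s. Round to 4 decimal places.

0.5605

Sk₂ = 3(92.52 − 91.1) / 7.6 = 3 × 1.4200 / 7.6
    = 4.2600 / 7.6 ≈ 0.5605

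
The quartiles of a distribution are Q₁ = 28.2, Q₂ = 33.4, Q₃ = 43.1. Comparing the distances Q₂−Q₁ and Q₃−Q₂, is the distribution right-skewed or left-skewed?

right-skewed

Q₂ − Q₁ = 5.2;  Q₃ − Q₂ = 9.7
Q₃ − Q₂ > Q₂ − Q₁ ⇒ the upper half is more spread out ⇒ right-skewed.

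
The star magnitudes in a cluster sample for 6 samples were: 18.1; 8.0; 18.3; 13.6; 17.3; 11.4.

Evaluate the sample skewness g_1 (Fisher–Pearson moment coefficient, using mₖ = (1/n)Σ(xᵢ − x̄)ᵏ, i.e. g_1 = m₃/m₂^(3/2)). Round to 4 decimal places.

-0.5008

x̄ = (18.1 + 8.0 + 18.3 + 13.6 + 17.3 + 11.4) / 6 = 14.4500
deviations (xᵢ − x̄): 3.6500, -6.4500, 3.8500, -0.8500, 2.8500, -3.0500
Σ(xᵢ − x̄)² = 87.8950 ⇒ m₂ = 87.8950/6 = 14.64917
Σ(xᵢ − x̄)³ = -168.4800 ⇒ m₃ = -168.4800/6 = -28.08000
m₂^(3/2) = 14.64917^(1.5) = 56.06856
g_1 = m₃ / m₂^(3/2) = -28.08000 / 56.06856 ≈ -0.5008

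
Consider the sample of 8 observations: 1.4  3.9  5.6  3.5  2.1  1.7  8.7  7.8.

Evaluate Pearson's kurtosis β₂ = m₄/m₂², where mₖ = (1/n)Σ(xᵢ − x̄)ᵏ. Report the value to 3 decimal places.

1.796

x̄ = 4.3375
Σ(xᵢ − x̄)² = 54.0988 ⇒ m₂ = 6.76234
Σ(xᵢ − x̄)⁴ = 656.9112 ⇒ m₄ = 82.11389
m₂² = 45.72929
β₂ = m₄/m₂² = 82.11389 / 45.72929 ≈ 1.796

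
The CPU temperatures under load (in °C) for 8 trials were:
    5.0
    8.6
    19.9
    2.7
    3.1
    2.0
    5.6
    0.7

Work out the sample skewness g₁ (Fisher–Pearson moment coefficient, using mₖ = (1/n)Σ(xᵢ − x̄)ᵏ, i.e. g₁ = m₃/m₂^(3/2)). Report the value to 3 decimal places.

x̄ = (5.0 + 8.6 + 19.9 + 2.7 + 3.1 + 2.0 + 5.6 + 0.7) / 8 = 5.9500
deviations (xᵢ − x̄): -0.9500, 2.6500, 13.9500, -3.2500, -2.8500, -3.9500, -0.3500, -5.2500
Σ(xᵢ − x̄)² = 264.5000 ⇒ m₂ = 264.5000/8 = 33.06250
Σ(xᵢ − x̄)³ = 2468.6040 ⇒ m₃ = 2468.6040/8 = 308.57550
m₂^(3/2) = 33.06250^(1.5) = 190.10938
g₁ = m₃ / m₂^(3/2) = 308.57550 / 190.10938 ≈ 1.623

1.623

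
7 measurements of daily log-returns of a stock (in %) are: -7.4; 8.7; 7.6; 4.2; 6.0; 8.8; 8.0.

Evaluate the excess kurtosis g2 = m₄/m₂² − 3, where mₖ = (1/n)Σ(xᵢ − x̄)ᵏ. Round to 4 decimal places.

1.4271

x̄ = 5.1286
Σ(xᵢ − x̄)² = 199.1743 ⇒ m₂ = 28.45347
Σ(xᵢ − x̄)⁴ = 25089.0388 ⇒ m₄ = 3584.14840
m₂² = 809.59992
g2 = m₄/m₂² − 3 = 4.42706 − 3 ≈ 1.4271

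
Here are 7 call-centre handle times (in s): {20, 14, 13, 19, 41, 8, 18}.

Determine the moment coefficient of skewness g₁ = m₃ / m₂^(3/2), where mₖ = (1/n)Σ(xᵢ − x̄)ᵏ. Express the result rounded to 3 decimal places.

1.376

x̄ = (20 + 14 + 13 + 19 + 41 + 8 + 18) / 7 = 19.0000
deviations (xᵢ − x̄): 1.0000, -5.0000, -6.0000, 0.0000, 22.0000, -11.0000, -1.0000
Σ(xᵢ − x̄)² = 668.0000 ⇒ m₂ = 668.0000/7 = 95.42857
Σ(xᵢ − x̄)³ = 8976.0000 ⇒ m₃ = 8976.0000/7 = 1282.28571
m₂^(3/2) = 95.42857^(1.5) = 932.21832
g₁ = m₃ / m₂^(3/2) = 1282.28571 / 932.21832 ≈ 1.376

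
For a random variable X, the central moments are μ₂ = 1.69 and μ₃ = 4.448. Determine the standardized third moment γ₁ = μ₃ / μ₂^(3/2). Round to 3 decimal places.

2.025

σ = √μ₂ = √1.69 = 1.30000
σ³ = μ₂^(3/2) = 2.19700
γ₁ = μ₃/σ³ = 4.448 / 2.19700 ≈ 2.025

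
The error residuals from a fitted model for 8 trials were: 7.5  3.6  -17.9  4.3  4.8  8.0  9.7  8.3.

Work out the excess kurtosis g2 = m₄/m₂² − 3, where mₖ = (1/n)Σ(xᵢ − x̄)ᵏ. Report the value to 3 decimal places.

2.493

x̄ = 3.5375
Σ(xᵢ − x̄)² = 558.0188 ⇒ m₂ = 69.75234
Σ(xᵢ − x̄)⁴ = 213803.9118 ⇒ m₄ = 26725.48897
m₂² = 4865.38946
g2 = m₄/m₂² − 3 = 5.49298 − 3 ≈ 2.493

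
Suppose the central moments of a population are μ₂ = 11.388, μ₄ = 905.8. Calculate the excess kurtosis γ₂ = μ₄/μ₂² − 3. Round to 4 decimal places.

μ₂² = 11.388² = 129.68654
μ₄/μ₂² = 905.8 / 129.68654 = 6.98453
γ₂ = 6.98453 − 3 ≈ 3.9845

3.9845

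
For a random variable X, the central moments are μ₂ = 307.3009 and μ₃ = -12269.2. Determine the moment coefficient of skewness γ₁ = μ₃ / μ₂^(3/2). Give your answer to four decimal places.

σ = √μ₂ = √307.3009 = 17.53000
σ³ = μ₂^(3/2) = 5386.98478
γ₁ = μ₃/σ³ = -12269.2 / 5386.98478 ≈ -2.2776

-2.2776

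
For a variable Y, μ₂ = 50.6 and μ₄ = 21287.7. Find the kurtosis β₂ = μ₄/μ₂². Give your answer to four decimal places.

μ₂² = 50.6² = 2560.36000
μ₄/μ₂² = 21287.7 / 2560.36000 = 8.31434
β₂ ≈ 8.3143

8.3143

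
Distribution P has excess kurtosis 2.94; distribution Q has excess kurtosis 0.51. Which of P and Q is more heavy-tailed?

P

Higher excess kurtosis ⇒ heavier tails relative to the normal distribution.
2.94 vs 0.51: the larger is 2.94, so P has heavier tails.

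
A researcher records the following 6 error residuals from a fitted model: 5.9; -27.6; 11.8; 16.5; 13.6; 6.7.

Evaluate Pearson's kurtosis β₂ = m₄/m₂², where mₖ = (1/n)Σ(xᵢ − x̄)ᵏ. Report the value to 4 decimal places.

3.7695

x̄ = 4.4833
Σ(xᵢ − x̄)² = 1317.3083 ⇒ m₂ = 219.55139
Σ(xᵢ − x̄)⁴ = 1090194.7389 ⇒ m₄ = 181699.12316
m₂² = 48202.81236
β₂ = m₄/m₂² = 181699.12316 / 48202.81236 ≈ 3.7695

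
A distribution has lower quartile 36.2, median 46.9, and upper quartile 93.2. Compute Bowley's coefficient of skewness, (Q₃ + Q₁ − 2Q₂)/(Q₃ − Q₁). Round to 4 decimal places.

numerator: Q₃ + Q₁ − 2Q₂ = 93.2 + 36.2 − 2×46.9 = 35.6000
denominator: Q₃ − Q₁ = 93.2 − 36.2 = 57.0000
Bowley skewness = 35.6000 / 57.0000 ≈ 0.6246

0.6246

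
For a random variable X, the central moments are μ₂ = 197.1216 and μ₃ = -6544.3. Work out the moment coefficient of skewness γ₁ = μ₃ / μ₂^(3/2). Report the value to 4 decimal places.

σ = √μ₂ = √197.1216 = 14.04000
σ³ = μ₂^(3/2) = 2767.58726
γ₁ = μ₃/σ³ = -6544.3 / 2767.58726 ≈ -2.3646

-2.3646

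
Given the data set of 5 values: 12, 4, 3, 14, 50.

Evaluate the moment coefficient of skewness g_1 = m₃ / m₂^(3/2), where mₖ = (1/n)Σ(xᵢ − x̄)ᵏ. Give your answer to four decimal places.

1.2721

x̄ = (12 + 4 + 3 + 14 + 50) / 5 = 16.6000
deviations (xᵢ − x̄): -4.6000, -12.6000, -13.6000, -2.6000, 33.4000
Σ(xᵢ − x̄)² = 1487.2000 ⇒ m₂ = 1487.2000/5 = 297.44000
Σ(xᵢ − x̄)³ = 32628.9600 ⇒ m₃ = 32628.9600/5 = 6525.79200
m₂^(3/2) = 297.44000^(1.5) = 5129.78376
g_1 = m₃ / m₂^(3/2) = 6525.79200 / 5129.78376 ≈ 1.2721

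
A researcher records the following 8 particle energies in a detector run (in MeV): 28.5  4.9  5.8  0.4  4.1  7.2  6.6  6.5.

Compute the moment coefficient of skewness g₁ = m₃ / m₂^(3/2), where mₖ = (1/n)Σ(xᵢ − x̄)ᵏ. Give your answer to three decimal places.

x̄ = (28.5 + 4.9 + 5.8 + 0.4 + 4.1 + 7.2 + 6.6 + 6.5) / 8 = 8.0000
deviations (xᵢ − x̄): 20.5000, -3.1000, -2.2000, -7.6000, -3.9000, -0.8000, -1.4000, -1.5000
Σ(xᵢ − x̄)² = 512.5200 ⇒ m₂ = 512.5200/8 = 64.06500
Σ(xᵢ − x̄)³ = 8069.7600 ⇒ m₃ = 8069.7600/8 = 1008.72000
m₂^(3/2) = 64.06500^(1.5) = 512.78020
g₁ = m₃ / m₂^(3/2) = 1008.72000 / 512.78020 ≈ 1.967

1.967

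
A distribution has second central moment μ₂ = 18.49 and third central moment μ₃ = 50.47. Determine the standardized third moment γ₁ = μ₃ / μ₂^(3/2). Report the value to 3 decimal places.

0.635

σ = √μ₂ = √18.49 = 4.30000
σ³ = μ₂^(3/2) = 79.50700
γ₁ = μ₃/σ³ = 50.47 / 79.50700 ≈ 0.635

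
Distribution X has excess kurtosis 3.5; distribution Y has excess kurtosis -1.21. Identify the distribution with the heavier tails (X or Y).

Higher excess kurtosis ⇒ heavier tails relative to the normal distribution.
3.5 vs -1.21: the larger is 3.5, so X has heavier tails. (X is leptokurtic — heavier-than-normal tails; the other is platykurtic.)

X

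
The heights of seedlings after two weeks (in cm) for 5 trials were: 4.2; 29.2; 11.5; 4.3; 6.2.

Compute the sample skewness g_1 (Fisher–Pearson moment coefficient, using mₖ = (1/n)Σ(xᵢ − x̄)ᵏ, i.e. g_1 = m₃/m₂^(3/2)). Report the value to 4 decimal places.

1.2351

x̄ = (4.2 + 29.2 + 11.5 + 4.3 + 6.2) / 5 = 11.0800
deviations (xᵢ − x̄): -6.8800, 18.1200, 0.4200, -6.7800, -4.8800
Σ(xᵢ − x̄)² = 445.6280 ⇒ m₂ = 445.6280/5 = 89.12560
Σ(xᵢ − x̄)³ = 5195.9527 ⇒ m₃ = 5195.9527/5 = 1039.19054
m₂^(3/2) = 89.12560^(1.5) = 841.40231
g_1 = m₃ / m₂^(3/2) = 1039.19054 / 841.40231 ≈ 1.2351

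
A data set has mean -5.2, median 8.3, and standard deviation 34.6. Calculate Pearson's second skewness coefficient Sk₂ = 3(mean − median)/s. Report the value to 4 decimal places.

-1.1705

Sk₂ = 3(-5.2 − 8.3) / 34.6 = 3 × -13.5000 / 34.6
    = -40.5000 / 34.6 ≈ -1.1705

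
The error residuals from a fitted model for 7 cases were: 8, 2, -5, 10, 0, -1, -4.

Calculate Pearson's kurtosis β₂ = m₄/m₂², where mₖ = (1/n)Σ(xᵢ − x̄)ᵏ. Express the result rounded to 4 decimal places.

x̄ = 1.4286
Σ(xᵢ − x̄)² = 195.7143 ⇒ m₂ = 27.95918
Σ(xᵢ − x̄)⁴ = 9877.9650 ⇒ m₄ = 1411.13786
m₂² = 781.71595
β₂ = m₄/m₂² = 1411.13786 / 781.71595 ≈ 1.8052

1.8052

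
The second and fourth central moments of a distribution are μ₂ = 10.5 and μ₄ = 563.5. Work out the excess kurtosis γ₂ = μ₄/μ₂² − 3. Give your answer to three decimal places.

2.111

μ₂² = 10.5² = 110.25000
μ₄/μ₂² = 563.5 / 110.25000 = 5.11111
γ₂ = 5.11111 − 3 ≈ 2.111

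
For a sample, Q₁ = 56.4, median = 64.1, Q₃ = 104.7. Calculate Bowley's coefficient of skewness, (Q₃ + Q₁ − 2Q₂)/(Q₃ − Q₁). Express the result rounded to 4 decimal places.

0.6812

numerator: Q₃ + Q₁ − 2Q₂ = 104.7 + 56.4 − 2×64.1 = 32.9000
denominator: Q₃ − Q₁ = 104.7 − 56.4 = 48.3000
Bowley skewness = 32.9000 / 48.3000 ≈ 0.6812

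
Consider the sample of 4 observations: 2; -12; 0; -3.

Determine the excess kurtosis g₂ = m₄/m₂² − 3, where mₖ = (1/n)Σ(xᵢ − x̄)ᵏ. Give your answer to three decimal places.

-0.955

x̄ = -3.2500
Σ(xᵢ − x̄)² = 114.7500 ⇒ m₂ = 28.68750
Σ(xᵢ − x̄)⁴ = 6733.0781 ⇒ m₄ = 1683.26953
m₂² = 822.97266
g₂ = m₄/m₂² − 3 = 2.04535 − 3 ≈ -0.955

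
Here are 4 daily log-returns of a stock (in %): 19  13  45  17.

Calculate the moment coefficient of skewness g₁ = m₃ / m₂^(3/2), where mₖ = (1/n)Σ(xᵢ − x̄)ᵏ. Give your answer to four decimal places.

x̄ = (19 + 13 + 45 + 17) / 4 = 23.5000
deviations (xᵢ − x̄): -4.5000, -10.5000, 21.5000, -6.5000
Σ(xᵢ − x̄)² = 635.0000 ⇒ m₂ = 635.0000/4 = 158.75000
Σ(xᵢ − x̄)³ = 8415.0000 ⇒ m₃ = 8415.0000/4 = 2103.75000
m₂^(3/2) = 158.75000^(1.5) = 2000.18700
g₁ = m₃ / m₂^(3/2) = 2103.75000 / 2000.18700 ≈ 1.0518

1.0518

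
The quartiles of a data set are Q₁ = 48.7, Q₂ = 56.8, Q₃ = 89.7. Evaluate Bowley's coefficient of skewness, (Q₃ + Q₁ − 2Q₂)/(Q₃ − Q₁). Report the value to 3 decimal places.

numerator: Q₃ + Q₁ − 2Q₂ = 89.7 + 48.7 − 2×56.8 = 24.8000
denominator: Q₃ − Q₁ = 89.7 − 48.7 = 41.0000
Bowley skewness = 24.8000 / 41.0000 ≈ 0.605

0.605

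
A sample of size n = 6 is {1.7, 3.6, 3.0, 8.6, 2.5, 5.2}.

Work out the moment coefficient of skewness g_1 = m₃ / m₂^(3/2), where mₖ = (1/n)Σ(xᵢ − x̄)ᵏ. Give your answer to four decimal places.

x̄ = (1.7 + 3.6 + 3.0 + 8.6 + 2.5 + 5.2) / 6 = 4.1000
deviations (xᵢ − x̄): -2.4000, -0.5000, -1.1000, 4.5000, -1.6000, 1.1000
Σ(xᵢ − x̄)² = 31.2400 ⇒ m₂ = 31.2400/6 = 5.20667
Σ(xᵢ − x̄)³ = 73.0800 ⇒ m₃ = 73.0800/6 = 12.18000
m₂^(3/2) = 5.20667^(1.5) = 11.88064
g_1 = m₃ / m₂^(3/2) = 12.18000 / 11.88064 ≈ 1.0252

1.0252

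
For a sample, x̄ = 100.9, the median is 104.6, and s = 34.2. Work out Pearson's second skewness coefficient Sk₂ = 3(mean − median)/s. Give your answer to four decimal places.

Sk₂ = 3(100.9 − 104.6) / 34.2 = 3 × -3.7000 / 34.2
    = -11.1000 / 34.2 ≈ -0.3246

-0.3246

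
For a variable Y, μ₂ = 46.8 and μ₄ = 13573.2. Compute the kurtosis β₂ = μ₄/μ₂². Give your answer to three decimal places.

6.197

μ₂² = 46.8² = 2190.24000
μ₄/μ₂² = 13573.2 / 2190.24000 = 6.19713
β₂ ≈ 6.197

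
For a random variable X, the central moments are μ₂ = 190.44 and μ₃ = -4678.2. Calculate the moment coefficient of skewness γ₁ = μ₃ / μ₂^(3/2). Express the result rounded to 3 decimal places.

σ = √μ₂ = √190.44 = 13.80000
σ³ = μ₂^(3/2) = 2628.07200
γ₁ = μ₃/σ³ = -4678.2 / 2628.07200 ≈ -1.780

-1.780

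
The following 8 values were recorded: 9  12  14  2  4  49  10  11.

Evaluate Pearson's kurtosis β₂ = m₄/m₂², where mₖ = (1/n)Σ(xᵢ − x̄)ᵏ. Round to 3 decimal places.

5.355

x̄ = 13.8750
Σ(xᵢ − x̄)² = 1522.8750 ⇒ m₂ = 190.35938
Σ(xᵢ − x̄)⁴ = 1552443.2754 ⇒ m₄ = 194055.40942
m₂² = 36236.69165
β₂ = m₄/m₂² = 194055.40942 / 36236.69165 ≈ 5.355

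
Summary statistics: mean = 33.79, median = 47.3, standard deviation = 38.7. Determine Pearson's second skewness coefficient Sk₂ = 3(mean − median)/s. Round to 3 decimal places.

Sk₂ = 3(33.79 − 47.3) / 38.7 = 3 × -13.5100 / 38.7
    = -40.5300 / 38.7 ≈ -1.047

-1.047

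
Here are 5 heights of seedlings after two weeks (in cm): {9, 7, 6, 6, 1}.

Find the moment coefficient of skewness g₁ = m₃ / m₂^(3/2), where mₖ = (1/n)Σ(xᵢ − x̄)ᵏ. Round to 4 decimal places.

x̄ = (9 + 7 + 6 + 6 + 1) / 5 = 5.8000
deviations (xᵢ − x̄): 3.2000, 1.2000, 0.2000, 0.2000, -4.8000
Σ(xᵢ − x̄)² = 34.8000 ⇒ m₂ = 34.8000/5 = 6.96000
Σ(xᵢ − x̄)³ = -76.0800 ⇒ m₃ = -76.0800/5 = -15.21600
m₂^(3/2) = 6.96000^(1.5) = 18.36174
g₁ = m₃ / m₂^(3/2) = -15.21600 / 18.36174 ≈ -0.8287

-0.8287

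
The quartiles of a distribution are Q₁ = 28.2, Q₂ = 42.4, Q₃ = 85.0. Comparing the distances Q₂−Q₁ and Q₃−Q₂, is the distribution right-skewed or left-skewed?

Q₂ − Q₁ = 14.2;  Q₃ − Q₂ = 42.6
Q₃ − Q₂ > Q₂ − Q₁ ⇒ the upper half is more spread out ⇒ right-skewed.

right-skewed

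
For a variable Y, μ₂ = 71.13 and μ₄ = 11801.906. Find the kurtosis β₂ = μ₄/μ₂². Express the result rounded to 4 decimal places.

μ₂² = 71.13² = 5059.47690
μ₄/μ₂² = 11801.906 / 5059.47690 = 2.33263
β₂ ≈ 2.3326

2.3326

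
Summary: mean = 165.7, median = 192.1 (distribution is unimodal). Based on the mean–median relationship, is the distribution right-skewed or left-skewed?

mean − median = 165.7 − 192.1 = -26.4
mean < median ⇒ the longer tail is on the left ⇒ left-skewed (negatively skewed).

left-skewed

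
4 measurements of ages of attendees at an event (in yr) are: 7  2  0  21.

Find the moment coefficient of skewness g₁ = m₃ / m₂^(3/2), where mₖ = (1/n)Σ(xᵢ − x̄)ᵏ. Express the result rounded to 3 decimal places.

0.849

x̄ = (7 + 2 + 0 + 21) / 4 = 7.5000
deviations (xᵢ − x̄): -0.5000, -5.5000, -7.5000, 13.5000
Σ(xᵢ − x̄)² = 269.0000 ⇒ m₂ = 269.0000/4 = 67.25000
Σ(xᵢ − x̄)³ = 1872.0000 ⇒ m₃ = 1872.0000/4 = 468.00000
m₂^(3/2) = 67.25000^(1.5) = 551.49100
g₁ = m₃ / m₂^(3/2) = 468.00000 / 551.49100 ≈ 0.849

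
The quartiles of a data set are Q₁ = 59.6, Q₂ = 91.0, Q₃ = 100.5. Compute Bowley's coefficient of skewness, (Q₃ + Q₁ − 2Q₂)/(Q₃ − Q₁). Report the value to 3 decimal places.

numerator: Q₃ + Q₁ − 2Q₂ = 100.5 + 59.6 − 2×91.0 = -21.9000
denominator: Q₃ − Q₁ = 100.5 − 59.6 = 40.9000
Bowley skewness = -21.9000 / 40.9000 ≈ -0.535

-0.535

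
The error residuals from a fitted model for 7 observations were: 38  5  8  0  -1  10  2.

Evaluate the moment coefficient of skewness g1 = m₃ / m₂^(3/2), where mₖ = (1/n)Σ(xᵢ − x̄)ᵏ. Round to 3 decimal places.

x̄ = (38 + 5 + 8 + 0 - 1 + 10 + 2) / 7 = 8.8571
deviations (xᵢ − x̄): 29.1429, -3.8571, -0.8571, -8.8571, -9.8571, 1.1429, -6.8571
Σ(xᵢ − x̄)² = 1088.8571 ⇒ m₂ = 1088.8571/7 = 155.55102
Σ(xᵢ − x̄)³ = 22719.6735 ⇒ m₃ = 22719.6735/7 = 3245.66764
m₂^(3/2) = 155.55102^(1.5) = 1940.03380
g1 = m₃ / m₂^(3/2) = 3245.66764 / 1940.03380 ≈ 1.673

1.673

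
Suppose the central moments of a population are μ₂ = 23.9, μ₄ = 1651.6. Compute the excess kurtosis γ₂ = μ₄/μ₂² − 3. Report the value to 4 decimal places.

μ₂² = 23.9² = 571.21000
μ₄/μ₂² = 1651.6 / 571.21000 = 2.89141
γ₂ = 2.89141 − 3 ≈ -0.1086

-0.1086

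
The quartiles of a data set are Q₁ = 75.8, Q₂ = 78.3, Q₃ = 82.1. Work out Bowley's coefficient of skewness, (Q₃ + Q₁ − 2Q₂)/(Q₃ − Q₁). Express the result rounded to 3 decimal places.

0.206

numerator: Q₃ + Q₁ − 2Q₂ = 82.1 + 75.8 − 2×78.3 = 1.3000
denominator: Q₃ − Q₁ = 82.1 − 75.8 = 6.3000
Bowley skewness = 1.3000 / 6.3000 ≈ 0.206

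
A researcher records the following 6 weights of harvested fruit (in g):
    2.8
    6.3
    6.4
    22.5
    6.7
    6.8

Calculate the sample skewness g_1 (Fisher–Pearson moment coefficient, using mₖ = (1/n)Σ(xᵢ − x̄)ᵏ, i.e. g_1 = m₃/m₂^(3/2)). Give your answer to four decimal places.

x̄ = (2.8 + 6.3 + 6.4 + 22.5 + 6.7 + 6.8) / 6 = 8.5833
deviations (xᵢ − x̄): -5.7833, -2.2833, -2.1833, 13.9167, -1.8833, -1.7833
Σ(xᵢ − x̄)² = 243.8283 ⇒ m₂ = 243.8283/6 = 40.63806
Σ(xᵢ − x̄)³ = 2467.1924 ⇒ m₃ = 2467.1924/6 = 411.19874
m₂^(3/2) = 40.63806^(1.5) = 259.05941
g_1 = m₃ / m₂^(3/2) = 411.19874 / 259.05941 ≈ 1.5873

1.5873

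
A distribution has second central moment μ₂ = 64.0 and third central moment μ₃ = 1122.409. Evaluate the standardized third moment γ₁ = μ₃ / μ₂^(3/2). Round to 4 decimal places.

σ = √μ₂ = √64.0 = 8.00000
σ³ = μ₂^(3/2) = 512.00000
γ₁ = μ₃/σ³ = 1122.409 / 512.00000 ≈ 2.1922

2.1922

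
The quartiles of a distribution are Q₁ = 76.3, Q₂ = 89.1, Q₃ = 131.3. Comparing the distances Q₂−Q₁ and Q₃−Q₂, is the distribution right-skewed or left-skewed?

Q₂ − Q₁ = 12.8;  Q₃ − Q₂ = 42.2
Q₃ − Q₂ > Q₂ − Q₁ ⇒ the upper half is more spread out ⇒ right-skewed.

right-skewed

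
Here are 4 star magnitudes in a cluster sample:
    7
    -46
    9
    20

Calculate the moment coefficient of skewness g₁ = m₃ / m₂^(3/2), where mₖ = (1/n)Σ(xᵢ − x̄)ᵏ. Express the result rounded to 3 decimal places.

-1.022

x̄ = (7 - 46 + 9 + 20) / 4 = -2.5000
deviations (xᵢ − x̄): 9.5000, -43.5000, 11.5000, 22.5000
Σ(xᵢ − x̄)² = 2621.0000 ⇒ m₂ = 2621.0000/4 = 655.25000
Σ(xᵢ − x̄)³ = -68544.0000 ⇒ m₃ = -68544.0000/4 = -17136.00000
m₂^(3/2) = 655.25000^(1.5) = 16772.99218
g₁ = m₃ / m₂^(3/2) = -17136.00000 / 16772.99218 ≈ -1.022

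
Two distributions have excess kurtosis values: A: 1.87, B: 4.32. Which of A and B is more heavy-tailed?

B

Higher excess kurtosis ⇒ heavier tails relative to the normal distribution.
1.87 vs 4.32: the larger is 4.32, so B has heavier tails.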